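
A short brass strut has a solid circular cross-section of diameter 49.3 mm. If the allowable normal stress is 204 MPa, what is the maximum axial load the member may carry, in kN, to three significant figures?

A = 1909 mm².
P_max = σ_allow · A = 204 · 1909 = 389400 N = 389.4 kN.

389 kN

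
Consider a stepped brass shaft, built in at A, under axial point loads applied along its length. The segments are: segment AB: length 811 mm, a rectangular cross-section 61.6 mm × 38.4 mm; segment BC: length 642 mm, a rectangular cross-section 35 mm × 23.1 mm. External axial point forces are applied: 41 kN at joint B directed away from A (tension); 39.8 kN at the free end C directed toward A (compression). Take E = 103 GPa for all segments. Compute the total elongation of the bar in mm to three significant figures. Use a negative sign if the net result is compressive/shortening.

Internal axial forces (sectioning from the free end, tension +): N_BC = -39.8 kN, N_AB = 1.2 kN.
A_AB = 2365 mm².
A_BC = 808.5 mm².
δ_AB = 1200·811/(2365·103000) = 0.003994 mm
δ_BC = -39800·642/(808.5·103000) = -0.3068 mm
δ = Σδ_i = -0.3028 mm.

-0.303 mm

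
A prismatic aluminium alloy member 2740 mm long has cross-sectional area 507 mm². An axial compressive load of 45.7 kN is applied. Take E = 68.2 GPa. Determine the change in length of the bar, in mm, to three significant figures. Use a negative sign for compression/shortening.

-3.62 mm

δ_mech = NL/(AE) = -45700·2740/(507·68200) = -3.621 mm.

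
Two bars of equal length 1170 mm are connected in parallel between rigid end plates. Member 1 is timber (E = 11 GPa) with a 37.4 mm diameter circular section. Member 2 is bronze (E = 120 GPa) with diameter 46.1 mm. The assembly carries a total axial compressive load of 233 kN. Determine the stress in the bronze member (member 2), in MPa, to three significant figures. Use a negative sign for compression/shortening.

-132 MPa

A_1 = 1099 mm².
A_2 = 1669 mm².
Equal strain + equilibrium ⇒ each member carries load in proportion to AE: A₁E₁ = 12080000 N, A₂E₂ = 200300000 N, ΣAE = 212400000 N.
σ₂ = P·E₂/ΣAE = -233000·120000/212400000 = -131.7 MPa.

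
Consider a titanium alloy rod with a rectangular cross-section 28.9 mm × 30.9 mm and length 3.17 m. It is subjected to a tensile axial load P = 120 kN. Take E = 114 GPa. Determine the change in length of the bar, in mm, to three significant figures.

A = 893 mm².
δ_mech = NL/(AE) = 120000·3170/(893·114000) = 3.737 mm.

3.74 mm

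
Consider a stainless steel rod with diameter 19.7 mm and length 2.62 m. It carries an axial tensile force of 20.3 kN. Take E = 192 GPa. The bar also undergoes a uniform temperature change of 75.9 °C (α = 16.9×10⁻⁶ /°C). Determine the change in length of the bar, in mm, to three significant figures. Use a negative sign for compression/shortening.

4.27 mm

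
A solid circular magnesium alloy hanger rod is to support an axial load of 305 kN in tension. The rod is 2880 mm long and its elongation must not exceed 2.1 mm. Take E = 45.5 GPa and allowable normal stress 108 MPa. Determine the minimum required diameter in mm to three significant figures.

Required area A ≥ P/σ_allow = 305000/108 = 2824 mm².
For a solid circular section, d ≥ √(4A/π) = 59.96 mm.
Elongation limit: A ≥ PL/(Eδ_allow) = 305000·2880/(45500·2.1) = 9193 mm² ⇒ d ≥ 108.2 mm.
The elongation limit governs.

108 mm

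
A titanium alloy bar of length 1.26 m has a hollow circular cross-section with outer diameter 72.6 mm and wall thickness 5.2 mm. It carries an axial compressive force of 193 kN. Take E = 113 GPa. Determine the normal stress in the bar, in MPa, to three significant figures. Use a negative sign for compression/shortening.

-175 MPa

A = 1101 mm².
σ = N/A = -193000/1101 = -175.3 MPa.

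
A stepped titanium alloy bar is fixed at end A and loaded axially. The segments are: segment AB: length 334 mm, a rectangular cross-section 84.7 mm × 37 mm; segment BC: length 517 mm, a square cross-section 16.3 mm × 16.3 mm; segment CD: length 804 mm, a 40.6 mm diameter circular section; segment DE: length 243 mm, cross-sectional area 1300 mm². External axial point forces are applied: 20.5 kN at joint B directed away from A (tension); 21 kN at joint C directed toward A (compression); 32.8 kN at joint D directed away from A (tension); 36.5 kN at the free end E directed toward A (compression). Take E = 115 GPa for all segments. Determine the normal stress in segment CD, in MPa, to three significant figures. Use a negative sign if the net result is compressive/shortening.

Internal axial forces (sectioning from the free end, tension +): N_DE = -36.5 kN, N_CD = -3.7 kN, N_BC = -24.7 kN, N_AB = -4.2 kN.
A_CD = 1295 mm².
σ_CD = N_CD/A_CD = -3700/1295 = -2.858 MPa.

-2.86 MPa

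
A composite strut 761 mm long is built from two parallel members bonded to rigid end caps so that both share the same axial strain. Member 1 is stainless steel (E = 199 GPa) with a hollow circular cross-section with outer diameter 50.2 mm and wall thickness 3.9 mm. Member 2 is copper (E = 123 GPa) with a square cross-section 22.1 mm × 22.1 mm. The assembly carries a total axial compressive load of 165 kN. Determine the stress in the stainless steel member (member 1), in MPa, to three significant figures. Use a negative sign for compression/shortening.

-190 MPa

A_1 = 567.3 mm².
A_2 = 488.4 mm².
Equal strain + equilibrium ⇒ each member carries load in proportion to AE: A₁E₁ = 112900000 N, A₂E₂ = 60070000 N, ΣAE = 173000000 N.
σ₁ = P·E₁/ΣAE = -165000·199000/173000000 = -189.8 MPa.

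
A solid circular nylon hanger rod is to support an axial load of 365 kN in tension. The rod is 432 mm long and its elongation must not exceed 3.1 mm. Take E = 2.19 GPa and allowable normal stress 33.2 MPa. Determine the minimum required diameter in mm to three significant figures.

172 mm

Required area A ≥ P/σ_allow = 365000/33.2 = 10990 mm².
For a solid circular section, d ≥ √(4A/π) = 118.3 mm.
Elongation limit: A ≥ PL/(Eδ_allow) = 365000·432/(2190·3.1) = 23230 mm² ⇒ d ≥ 172 mm.
The elongation limit governs.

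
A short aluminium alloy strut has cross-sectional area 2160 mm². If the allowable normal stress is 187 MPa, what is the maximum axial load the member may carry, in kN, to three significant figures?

P_max = σ_allow · A = 187 · 2160 = 403900 N = 403.9 kN.

404 kN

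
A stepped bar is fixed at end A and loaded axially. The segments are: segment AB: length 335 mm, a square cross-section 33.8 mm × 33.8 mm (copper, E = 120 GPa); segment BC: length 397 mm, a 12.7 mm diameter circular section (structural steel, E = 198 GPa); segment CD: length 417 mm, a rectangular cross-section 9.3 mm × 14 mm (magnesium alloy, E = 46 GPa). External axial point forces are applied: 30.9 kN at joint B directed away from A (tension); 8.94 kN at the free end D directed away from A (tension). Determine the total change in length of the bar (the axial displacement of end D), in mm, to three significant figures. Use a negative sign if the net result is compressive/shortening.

Internal axial forces (sectioning from the free end, tension +): N_CD = 8.94 kN, N_BC = 8.94 kN, N_AB = 39.84 kN.
A_AB = 1142 mm².
A_BC = 126.7 mm².
A_CD = 130.2 mm².
δ_AB = 39840·335/(1142·120000) = 0.09735 mm
δ_BC = 8940·397/(126.7·198000) = 0.1415 mm
δ_CD = 8940·417/(130.2·46000) = 0.6225 mm
δ = Σδ_i = 0.8613 mm.

0.861 mm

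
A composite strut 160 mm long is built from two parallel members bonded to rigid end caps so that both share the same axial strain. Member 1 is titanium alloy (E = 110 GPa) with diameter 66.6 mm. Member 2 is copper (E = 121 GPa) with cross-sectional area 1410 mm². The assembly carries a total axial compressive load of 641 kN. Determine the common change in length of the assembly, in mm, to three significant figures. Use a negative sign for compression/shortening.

A_1 = 3484 mm².
Equal strain + equilibrium ⇒ each member carries load in proportion to AE: A₁E₁ = 383200000 N, A₂E₂ = 170600000 N, ΣAE = 553800000 N.
δ = PL/ΣAE = -641000·160/553800000 = -0.1852 mm.

-0.185 mm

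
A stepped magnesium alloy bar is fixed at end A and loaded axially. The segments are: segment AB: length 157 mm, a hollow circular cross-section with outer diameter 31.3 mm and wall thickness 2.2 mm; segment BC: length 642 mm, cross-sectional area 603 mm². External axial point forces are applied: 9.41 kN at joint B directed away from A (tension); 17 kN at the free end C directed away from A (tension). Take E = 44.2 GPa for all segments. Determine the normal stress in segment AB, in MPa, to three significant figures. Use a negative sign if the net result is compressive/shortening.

Internal axial forces (sectioning from the free end, tension +): N_BC = 17 kN, N_AB = 26.41 kN.
A_AB = 201.1 mm².
σ_AB = N_AB/A_AB = 26410/201.1 = 131.3 MPa.

131 MPa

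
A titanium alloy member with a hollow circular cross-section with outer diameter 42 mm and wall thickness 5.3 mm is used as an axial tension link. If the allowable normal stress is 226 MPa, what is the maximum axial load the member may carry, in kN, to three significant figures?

A = 611.1 mm².
P_max = σ_allow · A = 226 · 611.1 = 138100 N = 138.1 kN.

138 kN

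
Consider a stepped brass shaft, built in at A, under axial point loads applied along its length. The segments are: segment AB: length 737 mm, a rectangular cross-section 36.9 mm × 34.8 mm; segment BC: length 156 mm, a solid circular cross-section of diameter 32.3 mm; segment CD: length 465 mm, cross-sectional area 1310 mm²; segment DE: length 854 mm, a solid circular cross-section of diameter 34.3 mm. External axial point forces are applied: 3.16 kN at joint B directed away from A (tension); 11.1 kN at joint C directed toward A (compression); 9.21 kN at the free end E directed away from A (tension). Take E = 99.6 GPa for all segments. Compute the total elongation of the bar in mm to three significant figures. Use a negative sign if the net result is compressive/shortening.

Internal axial forces (sectioning from the free end, tension +): N_DE = 9.21 kN, N_CD = 9.21 kN, N_BC = -1.89 kN, N_AB = 1.27 kN.
A_AB = 1284 mm².
A_BC = 819.4 mm².
A_DE = 924 mm².
δ_AB = 1270·737/(1284·99600) = 0.007318 mm
δ_BC = -1890·156/(819.4·99600) = -0.003613 mm
δ_CD = 9210·465/(1310·99600) = 0.03282 mm
δ_DE = 9210·854/(924·99600) = 0.08546 mm
δ = Σδ_i = 0.122 mm.

0.122 mm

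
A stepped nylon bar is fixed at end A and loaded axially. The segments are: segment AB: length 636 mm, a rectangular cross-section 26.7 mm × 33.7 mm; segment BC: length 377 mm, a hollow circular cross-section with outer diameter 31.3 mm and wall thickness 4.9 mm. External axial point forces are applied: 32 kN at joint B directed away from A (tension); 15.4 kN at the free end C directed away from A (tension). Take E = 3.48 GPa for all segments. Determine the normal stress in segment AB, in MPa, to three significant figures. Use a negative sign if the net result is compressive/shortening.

Internal axial forces (sectioning from the free end, tension +): N_BC = 15.4 kN, N_AB = 47.4 kN.
A_AB = 899.8 mm².
σ_AB = N_AB/A_AB = 47400/899.8 = 52.68 MPa.

52.7 MPa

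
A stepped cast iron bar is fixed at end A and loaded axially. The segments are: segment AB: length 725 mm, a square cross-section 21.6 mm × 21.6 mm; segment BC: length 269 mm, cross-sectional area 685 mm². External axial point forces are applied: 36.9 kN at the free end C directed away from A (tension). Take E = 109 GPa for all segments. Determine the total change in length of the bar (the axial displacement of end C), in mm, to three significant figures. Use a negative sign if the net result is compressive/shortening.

0.659 mm

Internal axial forces (sectioning from the free end, tension +): N_BC = 36.9 kN, N_AB = 36.9 kN.
A_AB = 466.6 mm².
δ_AB = 36900·725/(466.6·109000) = 0.5261 mm
δ_BC = 36900·269/(685·109000) = 0.1329 mm
δ = Σδ_i = 0.659 mm.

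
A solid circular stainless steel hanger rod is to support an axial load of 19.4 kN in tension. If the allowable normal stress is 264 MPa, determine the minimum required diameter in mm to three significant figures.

9.67 mm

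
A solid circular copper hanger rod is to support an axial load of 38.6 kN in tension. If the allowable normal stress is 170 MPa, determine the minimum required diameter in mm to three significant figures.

17.0 mm

Required area A ≥ P/σ_allow = 38600/170 = 227.1 mm².
For a solid circular section, d ≥ √(4A/π) = 17 mm.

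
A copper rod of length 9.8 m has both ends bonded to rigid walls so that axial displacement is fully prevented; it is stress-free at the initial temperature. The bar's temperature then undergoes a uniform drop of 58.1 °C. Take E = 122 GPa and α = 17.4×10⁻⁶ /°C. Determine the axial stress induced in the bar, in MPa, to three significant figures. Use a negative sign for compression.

123 MPa

Free thermal expansion αLΔT = 17.4e-6 · 9800 · -58.1 = -9.907 mm.
The walls impose strain ε = −(-9.907)/9800 = 1.0109e-03; σ = Eε = 122000 · 1.0109e-03 = 123.3 MPa.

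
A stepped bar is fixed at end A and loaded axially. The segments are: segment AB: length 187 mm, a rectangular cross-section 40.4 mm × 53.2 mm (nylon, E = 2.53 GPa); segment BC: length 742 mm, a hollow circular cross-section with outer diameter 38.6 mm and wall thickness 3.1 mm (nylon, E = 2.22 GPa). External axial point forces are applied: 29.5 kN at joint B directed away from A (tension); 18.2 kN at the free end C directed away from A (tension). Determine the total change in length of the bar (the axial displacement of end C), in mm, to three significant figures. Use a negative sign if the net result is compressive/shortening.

Internal axial forces (sectioning from the free end, tension +): N_BC = 18.2 kN, N_AB = 47.7 kN.
A_AB = 2149 mm².
A_BC = 345.7 mm².
δ_AB = 47700·187/(2149·2530) = 1.64 mm
δ_BC = 18200·742/(345.7·2220) = 17.59 mm
δ = Σδ_i = 19.24 mm.

19.2 mm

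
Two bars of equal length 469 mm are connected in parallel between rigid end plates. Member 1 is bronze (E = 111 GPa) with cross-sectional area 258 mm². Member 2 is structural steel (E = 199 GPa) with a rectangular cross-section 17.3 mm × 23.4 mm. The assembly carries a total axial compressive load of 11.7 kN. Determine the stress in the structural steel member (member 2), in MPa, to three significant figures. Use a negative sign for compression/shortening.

-21.3 MPa

A_2 = 404.8 mm².
Equal strain + equilibrium ⇒ each member carries load in proportion to AE: A₁E₁ = 28640000 N, A₂E₂ = 80560000 N, ΣAE = 109200000 N.
σ₂ = P·E₂/ΣAE = -11700·199000/109200000 = -21.32 MPa.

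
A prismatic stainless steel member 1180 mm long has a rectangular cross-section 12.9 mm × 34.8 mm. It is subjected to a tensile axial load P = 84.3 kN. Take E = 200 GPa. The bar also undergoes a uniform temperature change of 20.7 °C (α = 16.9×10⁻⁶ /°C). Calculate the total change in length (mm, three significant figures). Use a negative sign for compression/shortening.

A = 448.9 mm².
δ_mech = NL/(AE) = 84300·1180/(448.9·200000) = 1.108 mm.
δ_thermal = αLΔT = 16.9e-6·1180·20.7 = 0.4128 mm.
δ = δ_mech + δ_thermal = 1.521 mm.

1.52 mm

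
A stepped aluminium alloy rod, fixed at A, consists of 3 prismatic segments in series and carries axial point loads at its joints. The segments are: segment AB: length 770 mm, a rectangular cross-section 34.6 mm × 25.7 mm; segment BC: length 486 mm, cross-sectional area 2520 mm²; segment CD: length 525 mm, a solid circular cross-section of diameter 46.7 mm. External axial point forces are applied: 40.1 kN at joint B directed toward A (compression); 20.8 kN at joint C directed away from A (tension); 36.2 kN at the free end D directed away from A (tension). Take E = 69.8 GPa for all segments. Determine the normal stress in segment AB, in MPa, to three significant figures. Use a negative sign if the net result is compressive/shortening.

19.0 MPa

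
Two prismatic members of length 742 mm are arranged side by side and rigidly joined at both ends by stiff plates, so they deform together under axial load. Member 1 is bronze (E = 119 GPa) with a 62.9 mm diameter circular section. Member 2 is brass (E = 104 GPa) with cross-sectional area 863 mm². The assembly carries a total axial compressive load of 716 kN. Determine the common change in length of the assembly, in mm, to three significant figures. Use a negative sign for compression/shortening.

-1.16 mm

A_1 = 3107 mm².
Equal strain + equilibrium ⇒ each member carries load in proportion to AE: A₁E₁ = 369800000 N, A₂E₂ = 89750000 N, ΣAE = 459500000 N.
δ = PL/ΣAE = -716000·742/459500000 = -1.156 mm.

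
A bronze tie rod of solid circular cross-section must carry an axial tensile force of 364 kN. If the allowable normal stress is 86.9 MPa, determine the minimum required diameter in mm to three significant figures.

Required area A ≥ P/σ_allow = 364000/86.9 = 4189 mm².
For a solid circular section, d ≥ √(4A/π) = 73.03 mm.

73.0 mm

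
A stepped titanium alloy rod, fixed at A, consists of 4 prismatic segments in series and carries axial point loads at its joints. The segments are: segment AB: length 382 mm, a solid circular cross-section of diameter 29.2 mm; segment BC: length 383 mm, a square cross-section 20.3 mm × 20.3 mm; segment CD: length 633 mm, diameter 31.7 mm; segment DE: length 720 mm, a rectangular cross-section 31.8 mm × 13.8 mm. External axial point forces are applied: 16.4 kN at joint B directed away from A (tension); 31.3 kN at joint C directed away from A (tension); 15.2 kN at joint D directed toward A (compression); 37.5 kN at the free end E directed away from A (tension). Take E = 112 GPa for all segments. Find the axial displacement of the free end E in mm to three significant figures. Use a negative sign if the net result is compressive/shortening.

Internal axial forces (sectioning from the free end, tension +): N_DE = 37.5 kN, N_CD = 22.3 kN, N_BC = 53.6 kN, N_AB = 70 kN.
A_AB = 669.7 mm².
A_BC = 412.1 mm².
A_CD = 789.2 mm².
A_DE = 438.8 mm².
δ_AB = 70000·382/(669.7·112000) = 0.3565 mm
δ_BC = 53600·383/(412.1·112000) = 0.4448 mm
δ_CD = 22300·633/(789.2·112000) = 0.1597 mm
δ_DE = 37500·720/(438.8·112000) = 0.5493 mm
δ = Σδ_i = 1.51 mm.

1.51 mm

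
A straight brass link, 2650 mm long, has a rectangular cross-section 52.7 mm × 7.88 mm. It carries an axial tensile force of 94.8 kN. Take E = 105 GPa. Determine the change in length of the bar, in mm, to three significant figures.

5.76 mm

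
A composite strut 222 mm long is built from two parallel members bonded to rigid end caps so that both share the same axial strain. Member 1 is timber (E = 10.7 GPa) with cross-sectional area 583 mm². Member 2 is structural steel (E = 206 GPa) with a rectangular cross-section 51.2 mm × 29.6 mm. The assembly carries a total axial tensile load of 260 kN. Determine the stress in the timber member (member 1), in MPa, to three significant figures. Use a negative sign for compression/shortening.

A_2 = 1516 mm².
Equal strain + equilibrium ⇒ each member carries load in proportion to AE: A₁E₁ = 6238000 N, A₂E₂ = 312200000 N, ΣAE = 318400000 N.
σ₁ = P·E₁/ΣAE = 260000·10700/318400000 = 8.736 MPa.

8.74 MPa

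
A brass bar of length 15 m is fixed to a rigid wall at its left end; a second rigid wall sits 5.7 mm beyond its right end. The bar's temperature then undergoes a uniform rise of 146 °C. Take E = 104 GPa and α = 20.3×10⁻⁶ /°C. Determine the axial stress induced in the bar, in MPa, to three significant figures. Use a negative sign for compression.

Free thermal expansion αLΔT = 20.3e-6 · 15000 · 146 = 44.46 mm.
The walls engage after the gap closes; constrained expansion = 44.46 − 5.7 = 38.76 mm.
The walls impose strain ε = −(38.76)/15000 = -2.5838e-03; σ = Eε = 104000 · -2.5838e-03 = -268.7 MPa.

-269 MPa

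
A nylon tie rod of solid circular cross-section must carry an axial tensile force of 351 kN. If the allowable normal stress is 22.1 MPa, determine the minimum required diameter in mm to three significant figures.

142 mm

Required area A ≥ P/σ_allow = 351000/22.1 = 15880 mm².
For a solid circular section, d ≥ √(4A/π) = 142.2 mm.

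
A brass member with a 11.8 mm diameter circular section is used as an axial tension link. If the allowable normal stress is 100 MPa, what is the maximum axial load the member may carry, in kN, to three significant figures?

A = 109.4 mm².
P_max = σ_allow · A = 100 · 109.4 = 10940 N = 10.94 kN.

10.9 kN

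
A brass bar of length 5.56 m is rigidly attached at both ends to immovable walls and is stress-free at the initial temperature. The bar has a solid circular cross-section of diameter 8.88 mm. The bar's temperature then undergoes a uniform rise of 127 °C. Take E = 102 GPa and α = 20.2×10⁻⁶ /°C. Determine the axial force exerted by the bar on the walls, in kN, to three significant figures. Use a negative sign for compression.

Free thermal expansion αLΔT = 20.2e-6 · 5560 · 127 = 14.26 mm.
The walls impose strain ε = −(14.26)/5560 = -2.5654e-03; σ = Eε = 102000 · -2.5654e-03 = -261.7 MPa.
Wall reaction R = σ·A = -261.7·61.93 = -16210 N = -16.21 kN.

-16.2 kN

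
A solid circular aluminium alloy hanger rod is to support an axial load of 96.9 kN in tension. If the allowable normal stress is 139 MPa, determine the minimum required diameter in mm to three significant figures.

29.8 mm

Required area A ≥ P/σ_allow = 96900/139 = 697.1 mm².
For a solid circular section, d ≥ √(4A/π) = 29.79 mm.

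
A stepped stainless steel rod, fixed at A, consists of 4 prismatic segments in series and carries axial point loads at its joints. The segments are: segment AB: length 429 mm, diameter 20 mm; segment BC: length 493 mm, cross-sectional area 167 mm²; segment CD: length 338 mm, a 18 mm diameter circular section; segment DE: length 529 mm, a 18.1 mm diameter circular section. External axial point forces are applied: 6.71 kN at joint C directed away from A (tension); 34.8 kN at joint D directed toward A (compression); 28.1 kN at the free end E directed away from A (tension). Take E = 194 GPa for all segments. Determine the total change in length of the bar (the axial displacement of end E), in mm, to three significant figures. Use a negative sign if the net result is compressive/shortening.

Internal axial forces (sectioning from the free end, tension +): N_DE = 28.1 kN, N_CD = -6.7 kN, N_BC = 0.01 kN, N_AB = 0.01 kN.
A_AB = 314.2 mm².
A_CD = 254.5 mm².
A_DE = 257.3 mm².
δ_AB = 10·429/(314.2·194000) = 0.00007039 mm
δ_BC = 10·493/(167·194000) = 0.0001522 mm
δ_CD = -6700·338/(254.5·194000) = -0.04587 mm
δ_DE = 28100·529/(257.3·194000) = 0.2978 mm
δ = Σδ_i = 0.2521 mm.

0.252 mm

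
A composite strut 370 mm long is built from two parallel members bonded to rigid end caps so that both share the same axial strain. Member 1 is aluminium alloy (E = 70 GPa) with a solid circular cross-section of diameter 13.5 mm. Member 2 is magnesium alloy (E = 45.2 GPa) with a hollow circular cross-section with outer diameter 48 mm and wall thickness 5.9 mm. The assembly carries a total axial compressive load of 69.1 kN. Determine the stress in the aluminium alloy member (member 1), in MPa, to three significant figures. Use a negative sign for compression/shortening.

-107 MPa

A_1 = 143.1 mm².
A_2 = 780.3 mm².
Equal strain + equilibrium ⇒ each member carries load in proportion to AE: A₁E₁ = 10020000 N, A₂E₂ = 35270000 N, ΣAE = 45290000 N.
σ₁ = P·E₁/ΣAE = -69100·70000/45290000 = -106.8 MPa.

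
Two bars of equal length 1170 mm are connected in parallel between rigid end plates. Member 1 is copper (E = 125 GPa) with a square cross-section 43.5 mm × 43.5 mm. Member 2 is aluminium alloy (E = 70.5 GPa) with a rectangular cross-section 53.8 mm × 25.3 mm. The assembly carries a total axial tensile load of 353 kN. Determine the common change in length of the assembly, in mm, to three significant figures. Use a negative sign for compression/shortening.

A_1 = 1892 mm².
A_2 = 1361 mm².
Equal strain + equilibrium ⇒ each member carries load in proportion to AE: A₁E₁ = 236500000 N, A₂E₂ = 95960000 N, ΣAE = 332500000 N.
δ = PL/ΣAE = 353000·1170/332500000 = 1.242 mm.

1.24 mm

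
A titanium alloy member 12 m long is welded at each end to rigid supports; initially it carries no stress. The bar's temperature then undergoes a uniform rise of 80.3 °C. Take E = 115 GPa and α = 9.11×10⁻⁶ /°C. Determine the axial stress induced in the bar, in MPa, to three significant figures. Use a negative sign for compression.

Free thermal expansion αLΔT = 9.11e-6 · 12000 · 80.3 = 8.778 mm.
The walls impose strain ε = −(8.778)/12000 = -7.3153e-04; σ = Eε = 115000 · -7.3153e-04 = -84.13 MPa.

-84.1 MPa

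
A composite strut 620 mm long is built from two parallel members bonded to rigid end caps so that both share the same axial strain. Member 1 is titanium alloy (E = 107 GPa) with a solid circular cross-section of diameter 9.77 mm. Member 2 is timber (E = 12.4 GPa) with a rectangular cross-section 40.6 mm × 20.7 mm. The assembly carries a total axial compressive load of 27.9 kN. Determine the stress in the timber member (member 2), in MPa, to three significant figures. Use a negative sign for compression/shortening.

-18.8 MPa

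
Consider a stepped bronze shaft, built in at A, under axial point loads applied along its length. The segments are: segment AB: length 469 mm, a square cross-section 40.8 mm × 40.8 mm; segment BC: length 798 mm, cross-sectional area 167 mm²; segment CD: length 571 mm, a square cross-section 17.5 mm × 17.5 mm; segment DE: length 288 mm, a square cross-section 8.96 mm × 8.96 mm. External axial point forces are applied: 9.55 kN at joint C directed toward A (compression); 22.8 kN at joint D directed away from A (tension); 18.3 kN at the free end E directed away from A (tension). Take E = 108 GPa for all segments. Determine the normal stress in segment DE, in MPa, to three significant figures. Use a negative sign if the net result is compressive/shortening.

Internal axial forces (sectioning from the free end, tension +): N_DE = 18.3 kN, N_CD = 41.1 kN, N_BC = 31.55 kN, N_AB = 31.55 kN.
A_DE = 80.28 mm².
σ_DE = N_DE/A_DE = 18300/80.28 = 227.9 MPa.

228 MPa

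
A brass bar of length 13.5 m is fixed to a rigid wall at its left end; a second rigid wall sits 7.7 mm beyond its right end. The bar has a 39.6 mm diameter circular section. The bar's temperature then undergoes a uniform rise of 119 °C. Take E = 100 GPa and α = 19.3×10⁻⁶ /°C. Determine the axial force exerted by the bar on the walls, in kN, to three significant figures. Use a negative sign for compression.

-213 kN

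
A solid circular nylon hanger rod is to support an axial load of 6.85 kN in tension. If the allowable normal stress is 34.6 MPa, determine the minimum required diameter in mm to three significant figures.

15.9 mm

Required area A ≥ P/σ_allow = 6850/34.6 = 198 mm².
For a solid circular section, d ≥ √(4A/π) = 15.88 mm.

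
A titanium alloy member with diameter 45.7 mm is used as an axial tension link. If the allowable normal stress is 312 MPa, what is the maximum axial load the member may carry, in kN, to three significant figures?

A = 1640 mm².
P_max = σ_allow · A = 312 · 1640 = 511800 N = 511.8 kN.

512 kN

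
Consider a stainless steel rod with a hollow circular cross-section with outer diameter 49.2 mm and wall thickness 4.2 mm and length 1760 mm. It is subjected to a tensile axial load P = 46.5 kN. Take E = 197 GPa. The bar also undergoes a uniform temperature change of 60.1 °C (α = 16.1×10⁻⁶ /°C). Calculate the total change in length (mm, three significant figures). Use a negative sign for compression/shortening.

A = 593.8 mm².
δ_mech = NL/(AE) = 46500·1760/(593.8·197000) = 0.6997 mm.
δ_thermal = αLΔT = 16.1e-6·1760·60.1 = 1.703 mm.
δ = δ_mech + δ_thermal = 2.403 mm.

2.40 mm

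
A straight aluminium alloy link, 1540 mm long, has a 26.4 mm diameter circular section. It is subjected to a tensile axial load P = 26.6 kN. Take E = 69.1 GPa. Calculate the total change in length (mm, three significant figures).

1.08 mm

A = 547.4 mm².
δ_mech = NL/(AE) = 26600·1540/(547.4·69100) = 1.083 mm.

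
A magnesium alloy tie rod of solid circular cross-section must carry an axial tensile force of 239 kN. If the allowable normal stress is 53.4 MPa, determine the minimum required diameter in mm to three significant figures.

Required area A ≥ P/σ_allow = 239000/53.4 = 4476 mm².
For a solid circular section, d ≥ √(4A/π) = 75.49 mm.

75.5 mm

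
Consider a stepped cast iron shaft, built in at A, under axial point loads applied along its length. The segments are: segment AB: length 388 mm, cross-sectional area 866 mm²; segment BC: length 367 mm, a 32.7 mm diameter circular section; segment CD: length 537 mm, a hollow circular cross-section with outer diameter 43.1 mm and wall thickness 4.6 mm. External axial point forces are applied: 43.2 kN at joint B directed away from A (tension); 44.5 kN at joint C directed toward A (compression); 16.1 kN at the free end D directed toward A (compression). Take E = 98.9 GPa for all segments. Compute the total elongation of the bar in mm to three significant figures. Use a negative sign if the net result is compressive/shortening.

Internal axial forces (sectioning from the free end, tension +): N_CD = -16.1 kN, N_BC = -60.6 kN, N_AB = -17.4 kN.
A_BC = 839.8 mm².
A_CD = 556.4 mm².
δ_AB = -17400·388/(866·98900) = -0.07883 mm
δ_BC = -60600·367/(839.8·98900) = -0.2678 mm
δ_CD = -16100·537/(556.4·98900) = -0.1571 mm
δ = Σδ_i = -0.5037 mm.

-0.504 mm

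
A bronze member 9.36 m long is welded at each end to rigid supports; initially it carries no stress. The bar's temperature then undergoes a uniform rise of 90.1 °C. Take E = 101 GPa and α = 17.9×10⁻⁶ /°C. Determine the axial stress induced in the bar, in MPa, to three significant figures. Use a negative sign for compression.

Free thermal expansion αLΔT = 17.9e-6 · 9360 · 90.1 = 15.1 mm.
The walls impose strain ε = −(15.1)/9360 = -1.6128e-03; σ = Eε = 101000 · -1.6128e-03 = -162.9 MPa.

-163 MPa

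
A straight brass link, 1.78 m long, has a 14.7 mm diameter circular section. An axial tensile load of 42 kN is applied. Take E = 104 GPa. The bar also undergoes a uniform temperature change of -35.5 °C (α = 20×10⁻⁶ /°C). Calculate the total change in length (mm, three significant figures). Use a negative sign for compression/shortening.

2.97 mm

A = 169.7 mm².
δ_mech = NL/(AE) = 42000·1780/(169.7·104000) = 4.236 mm.
δ_thermal = αLΔT = 20e-6·1780·-35.5 = -1.264 mm.
δ = δ_mech + δ_thermal = 2.972 mm.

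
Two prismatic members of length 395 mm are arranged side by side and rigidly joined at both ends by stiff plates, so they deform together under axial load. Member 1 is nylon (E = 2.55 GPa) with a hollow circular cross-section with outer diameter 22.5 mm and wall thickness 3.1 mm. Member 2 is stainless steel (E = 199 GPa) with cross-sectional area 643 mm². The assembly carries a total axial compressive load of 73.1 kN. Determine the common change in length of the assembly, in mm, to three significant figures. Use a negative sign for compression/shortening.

A_1 = 188.9 mm².
Equal strain + equilibrium ⇒ each member carries load in proportion to AE: A₁E₁ = 481800 N, A₂E₂ = 128000000 N, ΣAE = 128400000 N.
δ = PL/ΣAE = -73100·395/128400000 = -0.2248 mm.

-0.225 mm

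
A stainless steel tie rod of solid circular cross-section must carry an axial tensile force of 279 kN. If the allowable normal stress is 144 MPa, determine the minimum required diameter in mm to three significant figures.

49.7 mm

Required area A ≥ P/σ_allow = 279000/144 = 1938 mm².
For a solid circular section, d ≥ √(4A/π) = 49.67 mm.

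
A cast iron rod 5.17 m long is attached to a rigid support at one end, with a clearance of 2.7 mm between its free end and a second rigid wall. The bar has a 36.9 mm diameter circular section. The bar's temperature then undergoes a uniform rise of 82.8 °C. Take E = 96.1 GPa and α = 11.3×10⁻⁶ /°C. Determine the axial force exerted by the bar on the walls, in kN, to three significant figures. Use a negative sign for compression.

Free thermal expansion αLΔT = 11.3e-6 · 5170 · 82.8 = 4.837 mm.
The walls engage after the gap closes; constrained expansion = 4.837 − 2.7 = 2.137 mm.
The walls impose strain ε = −(2.137)/5170 = -4.1340e-04; σ = Eε = 96100 · -4.1340e-04 = -39.73 MPa.
Wall reaction R = σ·A = -39.73·1069 = -42480 N = -42.48 kN.

-42.5 kN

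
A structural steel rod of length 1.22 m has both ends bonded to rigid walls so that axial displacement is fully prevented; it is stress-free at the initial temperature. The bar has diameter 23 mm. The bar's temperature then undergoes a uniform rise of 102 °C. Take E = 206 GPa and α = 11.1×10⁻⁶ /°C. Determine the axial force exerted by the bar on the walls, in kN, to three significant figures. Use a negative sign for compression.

-96.9 kN

Free thermal expansion αLΔT = 11.1e-6 · 1220 · 102 = 1.381 mm.
The walls impose strain ε = −(1.381)/1220 = -1.1322e-03; σ = Eε = 206000 · -1.1322e-03 = -233.2 MPa.
Wall reaction R = σ·A = -233.2·415.5 = -96900 N = -96.9 kN.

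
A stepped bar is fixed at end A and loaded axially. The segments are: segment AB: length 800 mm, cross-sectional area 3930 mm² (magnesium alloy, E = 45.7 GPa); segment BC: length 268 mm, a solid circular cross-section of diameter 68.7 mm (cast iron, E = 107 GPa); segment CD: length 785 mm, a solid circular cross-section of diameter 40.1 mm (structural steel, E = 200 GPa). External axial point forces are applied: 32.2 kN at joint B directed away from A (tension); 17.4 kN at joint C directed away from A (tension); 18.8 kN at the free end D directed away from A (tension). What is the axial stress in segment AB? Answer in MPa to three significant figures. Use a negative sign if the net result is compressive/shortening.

17.4 MPa

Internal axial forces (sectioning from the free end, tension +): N_CD = 18.8 kN, N_BC = 36.2 kN, N_AB = 68.4 kN.
σ_AB = N_AB/A_AB = 68400/3930 = 17.4 MPa.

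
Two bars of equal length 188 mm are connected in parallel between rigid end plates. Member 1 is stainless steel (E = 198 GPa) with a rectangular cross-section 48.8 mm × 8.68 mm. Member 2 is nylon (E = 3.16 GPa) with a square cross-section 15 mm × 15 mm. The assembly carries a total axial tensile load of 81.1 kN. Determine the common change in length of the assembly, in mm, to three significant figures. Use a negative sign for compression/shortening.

0.180 mm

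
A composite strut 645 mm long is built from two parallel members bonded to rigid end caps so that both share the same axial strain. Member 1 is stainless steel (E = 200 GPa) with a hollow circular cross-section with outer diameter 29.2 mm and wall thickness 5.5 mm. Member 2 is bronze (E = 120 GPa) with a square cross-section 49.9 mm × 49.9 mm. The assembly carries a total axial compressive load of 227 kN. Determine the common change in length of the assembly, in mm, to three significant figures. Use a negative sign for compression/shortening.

-0.385 mm

A_1 = 409.5 mm².
A_2 = 2490 mm².
Equal strain + equilibrium ⇒ each member carries load in proportion to AE: A₁E₁ = 81900000 N, A₂E₂ = 298800000 N, ΣAE = 380700000 N.
δ = PL/ΣAE = -227000·645/380700000 = -0.3846 mm.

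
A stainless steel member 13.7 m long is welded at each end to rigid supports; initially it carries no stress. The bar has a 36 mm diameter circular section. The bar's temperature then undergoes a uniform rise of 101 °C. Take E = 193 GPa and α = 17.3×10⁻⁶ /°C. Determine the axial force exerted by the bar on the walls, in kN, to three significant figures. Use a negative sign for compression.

Free thermal expansion αLΔT = 17.3e-6 · 13700 · 101 = 23.94 mm.
The walls impose strain ε = −(23.94)/13700 = -1.7473e-03; σ = Eε = 193000 · -1.7473e-03 = -337.2 MPa.
Wall reaction R = σ·A = -337.2·1018 = -343300 N = -343.3 kN.

-343 kN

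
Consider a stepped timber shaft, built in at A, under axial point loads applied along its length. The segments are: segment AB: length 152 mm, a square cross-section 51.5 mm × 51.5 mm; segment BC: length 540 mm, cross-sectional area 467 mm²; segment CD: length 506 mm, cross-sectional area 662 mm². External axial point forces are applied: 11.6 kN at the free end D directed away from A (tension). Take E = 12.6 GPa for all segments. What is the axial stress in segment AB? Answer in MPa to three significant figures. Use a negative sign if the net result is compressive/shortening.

4.37 MPa

Internal axial forces (sectioning from the free end, tension +): N_CD = 11.6 kN, N_BC = 11.6 kN, N_AB = 11.6 kN.
A_AB = 2652 mm².
σ_AB = N_AB/A_AB = 11600/2652 = 4.374 MPa.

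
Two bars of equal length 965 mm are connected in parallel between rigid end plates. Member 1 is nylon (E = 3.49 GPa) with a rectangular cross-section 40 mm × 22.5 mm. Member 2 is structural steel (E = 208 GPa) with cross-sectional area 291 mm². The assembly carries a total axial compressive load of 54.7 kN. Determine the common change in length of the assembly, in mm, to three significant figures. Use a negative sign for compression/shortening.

A_1 = 900 mm².
Equal strain + equilibrium ⇒ each member carries load in proportion to AE: A₁E₁ = 3141000 N, A₂E₂ = 60530000 N, ΣAE = 63670000 N.
δ = PL/ΣAE = -54700·965/63670000 = -0.8291 mm.

-0.829 mm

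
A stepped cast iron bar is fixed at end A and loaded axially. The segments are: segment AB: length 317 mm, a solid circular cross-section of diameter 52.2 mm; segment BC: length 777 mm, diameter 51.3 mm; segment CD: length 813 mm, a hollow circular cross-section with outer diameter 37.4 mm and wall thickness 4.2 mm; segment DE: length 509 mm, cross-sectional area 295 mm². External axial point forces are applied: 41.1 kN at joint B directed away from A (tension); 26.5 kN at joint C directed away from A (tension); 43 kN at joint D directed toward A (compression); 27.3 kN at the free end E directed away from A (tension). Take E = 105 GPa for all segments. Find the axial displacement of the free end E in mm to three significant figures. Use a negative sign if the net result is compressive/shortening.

Internal axial forces (sectioning from the free end, tension +): N_DE = 27.3 kN, N_CD = -15.7 kN, N_BC = 10.8 kN, N_AB = 51.9 kN.
A_AB = 2140 mm².
A_BC = 2067 mm².
A_CD = 438.1 mm².
δ_AB = 51900·317/(2140·105000) = 0.07322 mm
δ_BC = 10800·777/(2067·105000) = 0.03867 mm
δ_CD = -15700·813/(438.1·105000) = -0.2775 mm
δ_DE = 27300·509/(295·105000) = 0.4486 mm
δ = Σδ_i = 0.283 mm.

0.283 mm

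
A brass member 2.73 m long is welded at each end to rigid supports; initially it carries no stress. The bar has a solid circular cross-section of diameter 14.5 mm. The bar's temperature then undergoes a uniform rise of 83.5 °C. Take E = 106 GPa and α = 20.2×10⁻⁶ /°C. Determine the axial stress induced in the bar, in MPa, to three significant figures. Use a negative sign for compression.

-179 MPa

Free thermal expansion αLΔT = 20.2e-6 · 2730 · 83.5 = 4.605 mm.
The walls impose strain ε = −(4.605)/2730 = -1.6867e-03; σ = Eε = 106000 · -1.6867e-03 = -178.8 MPa.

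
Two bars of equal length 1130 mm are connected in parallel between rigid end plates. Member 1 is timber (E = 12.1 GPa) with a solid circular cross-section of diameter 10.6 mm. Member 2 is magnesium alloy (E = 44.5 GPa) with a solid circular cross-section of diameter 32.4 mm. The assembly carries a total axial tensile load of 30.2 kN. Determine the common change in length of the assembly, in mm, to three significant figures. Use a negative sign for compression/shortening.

A_1 = 88.25 mm².
A_2 = 824.5 mm².
Equal strain + equilibrium ⇒ each member carries load in proportion to AE: A₁E₁ = 1068000 N, A₂E₂ = 36690000 N, ΣAE = 37760000 N.
δ = PL/ΣAE = 30200·1130/37760000 = 0.9038 mm.

0.904 mm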